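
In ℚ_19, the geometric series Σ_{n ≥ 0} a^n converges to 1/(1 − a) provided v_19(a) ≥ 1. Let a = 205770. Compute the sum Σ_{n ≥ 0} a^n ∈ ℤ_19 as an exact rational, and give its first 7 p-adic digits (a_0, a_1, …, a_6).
Σ a^n = 1/(1 − a) = -1/205769;  first 7 digits = (1, 0, 0, 11, 1, 0, 7)

v_19(a) = 3 ≥ 1, so the series converges in ℤ_19 to 1/(1 − a) = 1/(1 − 205770) = -1/205769. Expand this rational in ℤ_19: compute digits iteratively via d_i = x_i mod 19, x_{i+1} = (x_i − d_i)/19. The first 7 digits are (1, 0, 0, 11, 1, 0, 7).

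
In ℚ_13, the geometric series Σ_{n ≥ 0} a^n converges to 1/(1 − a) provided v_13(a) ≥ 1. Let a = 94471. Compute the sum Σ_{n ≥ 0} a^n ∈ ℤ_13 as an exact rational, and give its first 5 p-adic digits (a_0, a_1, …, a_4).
Σ a^n = 1/(1 − a) = -1/94470;  first 5 digits = (1, 0, 0, 4, 3)

v_13(a) = 3 ≥ 1, so the series converges in ℤ_13 to 1/(1 − a) = 1/(1 − 94471) = -1/94470. Expand this rational in ℤ_13: compute digits iteratively via d_i = x_i mod 13, x_{i+1} = (x_i − d_i)/13. The first 5 digits are (1, 0, 0, 4, 3).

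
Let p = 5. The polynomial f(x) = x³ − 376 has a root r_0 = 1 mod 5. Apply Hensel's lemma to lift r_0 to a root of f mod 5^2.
r_1 = 1 (mod 25)

Hensel: r_{i+1} = r_i − f(r_i)/f′(r_i) mod 5^{i+2}, where f′(x) = 3x². Iterate:
  r_0 = 1 (mod 5)
  r_1 = 1 (mod 25)
Final: r = 1 with f(r) ≡ 0 mod 5^2.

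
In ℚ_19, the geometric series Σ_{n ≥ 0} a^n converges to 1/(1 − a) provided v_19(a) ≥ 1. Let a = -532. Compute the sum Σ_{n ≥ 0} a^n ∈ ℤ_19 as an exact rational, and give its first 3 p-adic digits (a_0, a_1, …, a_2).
Σ a^n = 1/(1 − a) = 1/533;  first 3 digits = (1, 10, 3)

v_19(a) = 1 ≥ 1, so the series converges in ℤ_19 to 1/(1 − a) = 1/(1 − (-532)) = 1/533. Expand this rational in ℤ_19: compute digits iteratively via d_i = x_i mod 19, x_{i+1} = (x_i − d_i)/19. The first 3 digits are (1, 10, 3).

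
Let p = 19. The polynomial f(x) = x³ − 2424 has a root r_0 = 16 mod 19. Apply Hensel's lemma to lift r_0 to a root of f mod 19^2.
r_1 = 168 (mod 361)

Hensel: r_{i+1} = r_i − f(r_i)/f′(r_i) mod 19^{i+2}, where f′(x) = 3x². Iterate:
  r_0 = 16 (mod 19)
  r_1 = 168 (mod 361)
Final: r = 168 with f(r) ≡ 0 mod 19^2.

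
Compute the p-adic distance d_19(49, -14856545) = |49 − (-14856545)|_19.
d_19(49, -14856545) = 1/2476099

Step 1 — x − y = 49 − (-14856545) = 14856594. Step 2 — v_19(14856594) = 5 (factor: 14856594 = (19^5 · 6); the sign does not affect v_p). Step 3 — |x − y|_19 = 19^{-5} = 1/2476099.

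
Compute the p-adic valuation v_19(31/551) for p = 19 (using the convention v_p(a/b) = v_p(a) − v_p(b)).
v_19(31/551) = -1

Factor powers of 19 from the numerator and denominator of the reduced fraction: 31 = 19^0 · 31 and 551 = 19^1 · 29. Apply v_p(a/b) = v_p(a) − v_p(b): v_19(31/551) = 0 − 1 = -1.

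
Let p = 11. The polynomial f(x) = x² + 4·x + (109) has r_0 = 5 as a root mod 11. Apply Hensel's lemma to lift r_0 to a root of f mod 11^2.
r_1 = 115 (mod 121)

Hensel: r_{i+1} = r_i − f(r_i)·(f′(r_i))^{-1} mod 11^{i+2}, f′(x) = 2x + 4. Iterate:
  r_0 = 5 (mod 11)
  r_1 = 115 (mod 121)
Final: r = 115 satisfies f(r) ≡ 0 mod 11^2.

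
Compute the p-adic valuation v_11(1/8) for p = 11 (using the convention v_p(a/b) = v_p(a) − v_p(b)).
v_11(1/8) = 0

Factor powers of 11 from the numerator and denominator of the reduced fraction: 1 = 11^0 · 1 and 8 = 11^0 · 8. Apply v_p(a/b) = v_p(a) − v_p(b): v_11(1/8) = 0 − 0 = 0.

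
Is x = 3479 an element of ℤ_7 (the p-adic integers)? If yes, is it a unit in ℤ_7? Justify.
x ∈ ℤ_7 but not a unit; v_7(x) = 2 > 0

ℤ_7 = {x ∈ ℚ_7 : v_7(x) ≥ 0} and ℤ_7^× = {x ∈ ℤ_7 : v_7(x) = 0}. Here v_7(3479) = v_7(num) − v_7(den) = 2; compare against these criteria.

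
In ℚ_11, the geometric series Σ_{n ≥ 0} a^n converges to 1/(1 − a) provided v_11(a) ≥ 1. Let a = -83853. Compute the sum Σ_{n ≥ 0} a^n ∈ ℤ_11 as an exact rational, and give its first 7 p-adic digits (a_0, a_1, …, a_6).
Σ a^n = 1/(1 − a) = 1/83854;  first 7 digits = (1, 0, 0, 3, 5, 10, 8)

v_11(a) = 3 ≥ 1, so the series converges in ℤ_11 to 1/(1 − a) = 1/(1 − (-83853)) = 1/83854. Expand this rational in ℤ_11: compute digits iteratively via d_i = x_i mod 11, x_{i+1} = (x_i − d_i)/11. The first 7 digits are (1, 0, 0, 3, 5, 10, 8).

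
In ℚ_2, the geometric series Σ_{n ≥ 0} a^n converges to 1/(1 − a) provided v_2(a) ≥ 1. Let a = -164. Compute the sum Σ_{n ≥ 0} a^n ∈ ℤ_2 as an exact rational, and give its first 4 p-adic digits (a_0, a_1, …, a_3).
Σ a^n = 1/(1 − a) = 1/165;  first 4 digits = (1, 0, 1, 1)

v_2(a) = 2 ≥ 1, so the series converges in ℤ_2 to 1/(1 − a) = 1/(1 − (-164)) = 1/165. Expand this rational in ℤ_2: compute digits iteratively via d_i = x_i mod 2, x_{i+1} = (x_i − d_i)/2. The first 4 digits are (1, 0, 1, 1).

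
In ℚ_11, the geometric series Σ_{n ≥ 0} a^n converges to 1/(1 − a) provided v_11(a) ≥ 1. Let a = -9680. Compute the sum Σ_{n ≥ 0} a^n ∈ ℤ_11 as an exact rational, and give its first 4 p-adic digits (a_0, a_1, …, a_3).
Σ a^n = 1/(1 − a) = 1/9681;  first 4 digits = (1, 0, 8, 3)

v_11(a) = 2 ≥ 1, so the series converges in ℤ_11 to 1/(1 − a) = 1/(1 − (-9680)) = 1/9681. Expand this rational in ℤ_11: compute digits iteratively via d_i = x_i mod 11, x_{i+1} = (x_i − d_i)/11. The first 4 digits are (1, 0, 8, 3).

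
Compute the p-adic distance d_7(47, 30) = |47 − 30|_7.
d_7(47, 30) = 1

Step 1 — x − y = 47 − 30 = 17. Step 2 — v_7(17) = 0 (factor: 17 = (7^0 · 17); the sign does not affect v_p). Step 3 — |x − y|_7 = 7^{0} = 1.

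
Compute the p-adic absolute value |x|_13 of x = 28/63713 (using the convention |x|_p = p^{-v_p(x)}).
|28/63713|_13 = 2197

Step 1 — compute v_13(x) by factoring powers of 13 out of the numerator and denominator: v_13(28/63713) = -3. Step 2 — apply |x|_p = p^{-v_p(x)} = 13^{3} = 2197.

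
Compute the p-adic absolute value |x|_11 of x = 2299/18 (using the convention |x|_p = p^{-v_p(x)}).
|2299/18|_11 = 1/121

Step 1 — compute v_11(x) by factoring powers of 11 out of the numerator and denominator: v_11(2299/18) = 2. Step 2 — apply |x|_p = p^{-v_p(x)} = 11^{-2} = 1/121.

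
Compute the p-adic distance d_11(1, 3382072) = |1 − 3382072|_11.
d_11(1, 3382072) = 1/161051

Step 1 — x − y = 1 − 3382072 = -3382071. Step 2 — v_11(-3382071) = 5 (factor: -3382071 = −(11^5 · 21); the sign does not affect v_p). Step 3 — |x − y|_11 = 11^{-5} = 1/161051.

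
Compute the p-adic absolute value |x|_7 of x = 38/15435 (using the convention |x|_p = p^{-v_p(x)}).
|38/15435|_7 = 343

Step 1 — compute v_7(x) by factoring powers of 7 out of the numerator and denominator: v_7(38/15435) = -3. Step 2 — apply |x|_p = p^{-v_p(x)} = 7^{3} = 343.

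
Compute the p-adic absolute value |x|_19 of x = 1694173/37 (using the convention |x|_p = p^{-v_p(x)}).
|1694173/37|_19 = 1/130321

Step 1 — compute v_19(x) by factoring powers of 19 out of the numerator and denominator: v_19(1694173/37) = 4. Step 2 — apply |x|_p = p^{-v_p(x)} = 19^{-4} = 1/130321.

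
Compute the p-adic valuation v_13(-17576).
v_13(-17576) = 3

v_13(n) is the largest exponent k such that 13^k divides n. Factor out: -17576 = -13^3 · 8. (Sign doesn't affect v_p.) So v_13(-17576) = 3.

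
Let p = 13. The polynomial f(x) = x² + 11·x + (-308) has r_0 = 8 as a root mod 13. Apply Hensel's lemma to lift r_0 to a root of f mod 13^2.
r_1 = 164 (mod 169)

Hensel: r_{i+1} = r_i − f(r_i)·(f′(r_i))^{-1} mod 13^{i+2}, f′(x) = 2x + 11. Iterate:
  r_0 = 8 (mod 13)
  r_1 = 164 (mod 169)
Final: r = 164 satisfies f(r) ≡ 0 mod 13^2.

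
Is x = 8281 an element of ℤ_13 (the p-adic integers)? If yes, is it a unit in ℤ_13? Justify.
x ∈ ℤ_13 but not a unit; v_13(x) = 2 > 0

ℤ_13 = {x ∈ ℚ_13 : v_13(x) ≥ 0} and ℤ_13^× = {x ∈ ℤ_13 : v_13(x) = 0}. Here v_13(8281) = v_13(num) − v_13(den) = 2; compare against these criteria.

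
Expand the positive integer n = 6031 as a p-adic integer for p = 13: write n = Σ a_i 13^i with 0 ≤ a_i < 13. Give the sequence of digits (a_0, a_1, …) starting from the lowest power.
(a_0, a_1, …) = (12, 8, 9, 2)

Repeated division by 13 gives the digits low-to-high: 6031 = 12 + 8·13^1 + 9·13^2 + 2·13^3. Digit sequence: (12, 8, 9, 2).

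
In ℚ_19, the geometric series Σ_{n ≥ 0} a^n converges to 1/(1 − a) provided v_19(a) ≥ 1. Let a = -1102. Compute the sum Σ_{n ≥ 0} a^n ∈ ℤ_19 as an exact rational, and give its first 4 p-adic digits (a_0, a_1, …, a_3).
Σ a^n = 1/(1 − a) = 1/1103;  first 4 digits = (1, 18, 16, 4)

v_19(a) = 1 ≥ 1, so the series converges in ℤ_19 to 1/(1 − a) = 1/(1 − (-1102)) = 1/1103. Expand this rational in ℤ_19: compute digits iteratively via d_i = x_i mod 19, x_{i+1} = (x_i − d_i)/19. The first 4 digits are (1, 18, 16, 4).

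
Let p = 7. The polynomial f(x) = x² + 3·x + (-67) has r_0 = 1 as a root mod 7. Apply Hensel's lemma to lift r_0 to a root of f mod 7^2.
r_1 = 43 (mod 49)

Hensel: r_{i+1} = r_i − f(r_i)·(f′(r_i))^{-1} mod 7^{i+2}, f′(x) = 2x + 3. Iterate:
  r_0 = 1 (mod 7)
  r_1 = 43 (mod 49)
Final: r = 43 satisfies f(r) ≡ 0 mod 7^2.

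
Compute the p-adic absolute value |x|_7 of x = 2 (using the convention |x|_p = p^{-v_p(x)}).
|2|_7 = 1

Step 1 — compute v_7(x) by factoring powers of 7 out of the numerator and denominator: v_7(2) = 0. Step 2 — apply |x|_p = p^{-v_p(x)} = 7^{0} = 1.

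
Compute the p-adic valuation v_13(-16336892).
v_13(-16336892) = 5

v_13(n) is the largest exponent k such that 13^k divides n. Factor out: -16336892 = -13^5 · 44. (Sign doesn't affect v_p.) So v_13(-16336892) = 5.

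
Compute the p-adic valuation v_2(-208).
v_2(-208) = 4

v_2(n) is the largest exponent k such that 2^k divides n. Factor out: -208 = -2^4 · 13. (Sign doesn't affect v_p.) So v_2(-208) = 4.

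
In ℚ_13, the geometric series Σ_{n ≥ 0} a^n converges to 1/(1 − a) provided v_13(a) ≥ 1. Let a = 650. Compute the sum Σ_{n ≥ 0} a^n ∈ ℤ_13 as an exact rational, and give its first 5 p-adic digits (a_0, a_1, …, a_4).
Σ a^n = 1/(1 − a) = -1/649;  first 5 digits = (1, 11, 7, 2, 0)

v_13(a) = 1 ≥ 1, so the series converges in ℤ_13 to 1/(1 − a) = 1/(1 − 650) = -1/649. Expand this rational in ℤ_13: compute digits iteratively via d_i = x_i mod 13, x_{i+1} = (x_i − d_i)/13. The first 5 digits are (1, 11, 7, 2, 0).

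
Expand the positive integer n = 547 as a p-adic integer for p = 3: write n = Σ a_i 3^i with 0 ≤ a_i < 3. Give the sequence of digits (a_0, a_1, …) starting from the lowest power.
(a_0, a_1, …) = (1, 2, 0, 2, 0, 2)

Repeated division by 3 gives the digits low-to-high: 547 = 1 + 2·3^1 + 2·3^3 + 2·3^5. Digit sequence: (1, 2, 0, 2, 0, 2).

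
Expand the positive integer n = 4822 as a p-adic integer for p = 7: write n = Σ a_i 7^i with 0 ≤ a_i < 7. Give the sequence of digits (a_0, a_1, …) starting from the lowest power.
(a_0, a_1, …) = (6, 2, 0, 0, 2)

Repeated division by 7 gives the digits low-to-high: 4822 = 6 + 2·7^1 + 2·7^4. Digit sequence: (6, 2, 0, 0, 2).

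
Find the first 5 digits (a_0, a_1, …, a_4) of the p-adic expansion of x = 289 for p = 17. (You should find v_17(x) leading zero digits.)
(a_0, …, a_4) = (0, 0, 1, 0, 0)

v_17(289) = 2, so a_0 = ... = a_1 = 0. Factor out: x = 17^2 · u with u = 1 a unit in ℤ_17. Expand u iteratively via a_{v+i} = u_i mod 17, u_{i+1} = (u_i − a_{v+i})/17:
  u_0 = 1;  a_2 = 1;  u_1 = (u_0 − 1)/17 = 0
  u_1 = 0;  a_3 = 0;  u_2 = (u_1 − 0)/17 = 0
  u_2 = 0;  a_4 = 0;  u_3 = (u_2 − 0)/17 = 0
Digits: (0, 0, 1, 0, 0).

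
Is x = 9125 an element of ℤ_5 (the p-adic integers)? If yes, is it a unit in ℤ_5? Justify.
x ∈ ℤ_5 but not a unit; v_5(x) = 3 > 0

ℤ_5 = {x ∈ ℚ_5 : v_5(x) ≥ 0} and ℤ_5^× = {x ∈ ℤ_5 : v_5(x) = 0}. Here v_5(9125) = v_5(num) − v_5(den) = 3; compare against these criteria.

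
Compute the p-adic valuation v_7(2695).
v_7(2695) = 2

v_7(n) is the largest exponent k such that 7^k divides n. Factor out: 2695 = 7^2 · 55. (Sign doesn't affect v_p.) So v_7(2695) = 2.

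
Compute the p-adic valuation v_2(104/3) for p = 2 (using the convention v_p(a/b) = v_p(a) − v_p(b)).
v_2(104/3) = 3

Factor powers of 2 from the numerator and denominator of the reduced fraction: 104 = 2^3 · 13 and 3 = 2^0 · 3. Apply v_p(a/b) = v_p(a) − v_p(b): v_2(104/3) = 3 − 0 = 3.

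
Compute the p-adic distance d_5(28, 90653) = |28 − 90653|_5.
d_5(28, 90653) = 1/3125

Step 1 — x − y = 28 − 90653 = -90625. Step 2 — v_5(-90625) = 5 (factor: -90625 = −(5^5 · 29); the sign does not affect v_p). Step 3 — |x − y|_5 = 5^{-5} = 1/3125.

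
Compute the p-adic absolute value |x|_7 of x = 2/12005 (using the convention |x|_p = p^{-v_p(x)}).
|2/12005|_7 = 2401

Step 1 — compute v_7(x) by factoring powers of 7 out of the numerator and denominator: v_7(2/12005) = -4. Step 2 — apply |x|_p = p^{-v_p(x)} = 7^{4} = 2401.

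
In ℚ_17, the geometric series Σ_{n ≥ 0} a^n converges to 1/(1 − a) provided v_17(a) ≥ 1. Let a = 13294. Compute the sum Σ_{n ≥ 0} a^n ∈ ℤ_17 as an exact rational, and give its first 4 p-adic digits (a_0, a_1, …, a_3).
Σ a^n = 1/(1 − a) = -1/13293;  first 4 digits = (1, 0, 12, 2)

v_17(a) = 2 ≥ 1, so the series converges in ℤ_17 to 1/(1 − a) = 1/(1 − 13294) = -1/13293. Expand this rational in ℤ_17: compute digits iteratively via d_i = x_i mod 17, x_{i+1} = (x_i − d_i)/17. The first 4 digits are (1, 0, 12, 2).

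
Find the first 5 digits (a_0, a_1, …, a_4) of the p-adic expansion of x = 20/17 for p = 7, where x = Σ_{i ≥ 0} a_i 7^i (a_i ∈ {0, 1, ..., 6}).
(a_0, …, a_4) = (2, 4, 6, 4, 3)

v_7(20/17) = 0 (numerator and denominator both coprime to 7), so x ∈ ℤ_7^×. Compute digits iteratively via a_i = x_i mod 7, x_{i+1} = (x_i − a_i)/7, with x_0 = x:
  x_0 = 20/17;  a_0 = 2;  x_1 = (x_0 − 2)/7 = -2/17
  x_1 = -2/17;  a_1 = 4;  x_2 = (x_1 − 4)/7 = -10/17
  x_2 = -10/17;  a_2 = 6;  x_3 = (x_2 − 6)/7 = -16/17
  x_3 = -16/17;  a_3 = 4;  x_4 = (x_3 − 4)/7 = -12/17
  x_4 = -12/17;  a_4 = 3;  x_5 = (x_4 − 3)/7 = -9/17
Digits: (2, 4, 6, 4, 3).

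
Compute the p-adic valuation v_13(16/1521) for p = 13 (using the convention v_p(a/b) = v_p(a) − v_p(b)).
v_13(16/1521) = -2

Factor powers of 13 from the numerator and denominator of the reduced fraction: 16 = 13^0 · 16 and 1521 = 13^2 · 9. Apply v_p(a/b) = v_p(a) − v_p(b): v_13(16/1521) = 0 − 2 = -2.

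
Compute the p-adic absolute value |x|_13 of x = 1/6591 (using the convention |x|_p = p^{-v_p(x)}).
|1/6591|_13 = 2197

Step 1 — compute v_13(x) by factoring powers of 13 out of the numerator and denominator: v_13(1/6591) = -3. Step 2 — apply |x|_p = p^{-v_p(x)} = 13^{3} = 2197.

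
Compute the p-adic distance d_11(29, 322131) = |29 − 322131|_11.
d_11(29, 322131) = 1/161051

Step 1 — x − y = 29 − 322131 = -322102. Step 2 — v_11(-322102) = 5 (factor: -322102 = −(11^5 · 2); the sign does not affect v_p). Step 3 — |x − y|_11 = 11^{-5} = 1/161051.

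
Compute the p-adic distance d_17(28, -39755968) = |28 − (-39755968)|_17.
d_17(28, -39755968) = 1/1419857

Step 1 — x − y = 28 − (-39755968) = 39755996. Step 2 — v_17(39755996) = 5 (factor: 39755996 = (17^5 · 28); the sign does not affect v_p). Step 3 — |x − y|_17 = 17^{-5} = 1/1419857.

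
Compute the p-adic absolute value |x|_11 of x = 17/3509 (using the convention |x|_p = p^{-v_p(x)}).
|17/3509|_11 = 121

Step 1 — compute v_11(x) by factoring powers of 11 out of the numerator and denominator: v_11(17/3509) = -2. Step 2 — apply |x|_p = p^{-v_p(x)} = 11^{2} = 121.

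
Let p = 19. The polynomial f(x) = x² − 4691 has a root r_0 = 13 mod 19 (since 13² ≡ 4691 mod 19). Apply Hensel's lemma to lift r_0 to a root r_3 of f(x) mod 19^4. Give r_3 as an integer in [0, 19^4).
r_3 = 76469 (mod 130321)

Hensel's recurrence: r_{i+1} = r_i − f(r_i)·(f′(r_i))^{-1} mod 19^{i+2}, with f′(x) = 2x. Iterate:
  r_0 = 13 (mod 19)
  r_1 = 298 (mod 361)
  r_2 = 1020 (mod 6859)
  r_3 = 76469 (mod 130321)
Final: r_3 = 76469, and one checks f(r_3) ≡ 0 mod 19^4.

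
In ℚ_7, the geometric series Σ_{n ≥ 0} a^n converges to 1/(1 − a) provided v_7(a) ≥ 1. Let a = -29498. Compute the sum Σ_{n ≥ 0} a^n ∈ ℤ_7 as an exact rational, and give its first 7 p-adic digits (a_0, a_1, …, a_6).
Σ a^n = 1/(1 − a) = 1/29499;  first 7 digits = (1, 0, 0, 5, 1, 5, 3)

v_7(a) = 3 ≥ 1, so the series converges in ℤ_7 to 1/(1 − a) = 1/(1 − (-29498)) = 1/29499. Expand this rational in ℤ_7: compute digits iteratively via d_i = x_i mod 7, x_{i+1} = (x_i − d_i)/7. The first 7 digits are (1, 0, 0, 5, 1, 5, 3).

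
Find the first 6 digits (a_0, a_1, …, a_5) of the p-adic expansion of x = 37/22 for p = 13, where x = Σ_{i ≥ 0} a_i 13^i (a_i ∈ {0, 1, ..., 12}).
(a_0, …, a_5) = (7, 12, 2, 11, 8, 7)

v_13(37/22) = 0 (numerator and denominator both coprime to 13), so x ∈ ℤ_13^×. Compute digits iteratively via a_i = x_i mod 13, x_{i+1} = (x_i − a_i)/13, with x_0 = x:
  x_0 = 37/22;  a_0 = 7;  x_1 = (x_0 − 7)/13 = -9/22
  x_1 = -9/22;  a_1 = 12;  x_2 = (x_1 − 12)/13 = -21/22
  x_2 = -21/22;  a_2 = 2;  x_3 = (x_2 − 2)/13 = -5/22
  x_3 = -5/22;  a_3 = 11;  x_4 = (x_3 − 11)/13 = -19/22
  x_4 = -19/22;  a_4 = 8;  x_5 = (x_4 − 8)/13 = -15/22
  x_5 = -15/22;  a_5 = 7;  x_6 = (x_5 − 7)/13 = -13/22
Digits: (7, 12, 2, 11, 8, 7).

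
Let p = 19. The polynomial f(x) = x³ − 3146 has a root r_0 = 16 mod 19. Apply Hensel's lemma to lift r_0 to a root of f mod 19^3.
r_2 = 6305 (mod 6859)

Hensel: r_{i+1} = r_i − f(r_i)/f′(r_i) mod 19^{i+2}, where f′(x) = 3x². Iterate:
  r_0 = 16 (mod 19)
  r_1 = 168 (mod 361)
  r_2 = 6305 (mod 6859)
Final: r = 6305 with f(r) ≡ 0 mod 19^3.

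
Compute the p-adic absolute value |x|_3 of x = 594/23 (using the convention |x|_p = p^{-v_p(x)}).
|594/23|_3 = 1/27

Step 1 — compute v_3(x) by factoring powers of 3 out of the numerator and denominator: v_3(594/23) = 3. Step 2 — apply |x|_p = p^{-v_p(x)} = 3^{-3} = 1/27.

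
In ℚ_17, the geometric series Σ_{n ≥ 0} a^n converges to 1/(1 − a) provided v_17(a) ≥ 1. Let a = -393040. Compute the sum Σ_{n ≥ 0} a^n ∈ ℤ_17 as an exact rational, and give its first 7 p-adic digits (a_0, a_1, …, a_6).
Σ a^n = 1/(1 − a) = 1/393041;  first 7 digits = (1, 0, 0, 5, 12, 16, 7)

v_17(a) = 3 ≥ 1, so the series converges in ℤ_17 to 1/(1 − a) = 1/(1 − (-393040)) = 1/393041. Expand this rational in ℤ_17: compute digits iteratively via d_i = x_i mod 17, x_{i+1} = (x_i − d_i)/17. The first 7 digits are (1, 0, 0, 5, 12, 16, 7).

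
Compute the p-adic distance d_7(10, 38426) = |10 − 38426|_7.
d_7(10, 38426) = 1/2401

Step 1 — x − y = 10 − 38426 = -38416. Step 2 — v_7(-38416) = 4 (factor: -38416 = −(7^4 · 16); the sign does not affect v_p). Step 3 — |x − y|_7 = 7^{-4} = 1/2401.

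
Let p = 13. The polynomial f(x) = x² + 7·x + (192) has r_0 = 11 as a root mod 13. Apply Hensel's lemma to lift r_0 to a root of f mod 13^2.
r_1 = 50 (mod 169)

Hensel: r_{i+1} = r_i − f(r_i)·(f′(r_i))^{-1} mod 13^{i+2}, f′(x) = 2x + 7. Iterate:
  r_0 = 11 (mod 13)
  r_1 = 50 (mod 169)
Final: r = 50 satisfies f(r) ≡ 0 mod 13^2.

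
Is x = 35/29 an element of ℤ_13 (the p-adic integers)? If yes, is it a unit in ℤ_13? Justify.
x ∈ ℤ_13^× (unit); v_13(x) = 0

ℤ_13 = {x ∈ ℚ_13 : v_13(x) ≥ 0} and ℤ_13^× = {x ∈ ℤ_13 : v_13(x) = 0}. Here v_13(35/29) = v_13(num) − v_13(den) = 0; compare against these criteria.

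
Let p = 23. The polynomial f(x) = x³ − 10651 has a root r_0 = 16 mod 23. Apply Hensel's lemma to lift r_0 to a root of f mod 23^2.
r_1 = 39 (mod 529)

Hensel: r_{i+1} = r_i − f(r_i)/f′(r_i) mod 23^{i+2}, where f′(x) = 3x². Iterate:
  r_0 = 16 (mod 23)
  r_1 = 39 (mod 529)
Final: r = 39 with f(r) ≡ 0 mod 23^2.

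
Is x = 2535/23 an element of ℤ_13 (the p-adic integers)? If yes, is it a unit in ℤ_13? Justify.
x ∈ ℤ_13 but not a unit; v_13(x) = 2 > 0

ℤ_13 = {x ∈ ℚ_13 : v_13(x) ≥ 0} and ℤ_13^× = {x ∈ ℤ_13 : v_13(x) = 0}. Here v_13(2535/23) = v_13(num) − v_13(den) = 2; compare against these criteria.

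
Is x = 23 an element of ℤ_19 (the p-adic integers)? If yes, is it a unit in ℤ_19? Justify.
x ∈ ℤ_19^× (unit); v_19(x) = 0

ℤ_19 = {x ∈ ℚ_19 : v_19(x) ≥ 0} and ℤ_19^× = {x ∈ ℤ_19 : v_19(x) = 0}. Here v_19(23) = v_19(num) − v_19(den) = 0; compare against these criteria.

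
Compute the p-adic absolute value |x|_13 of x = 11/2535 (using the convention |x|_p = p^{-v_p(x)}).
|11/2535|_13 = 169

Step 1 — compute v_13(x) by factoring powers of 13 out of the numerator and denominator: v_13(11/2535) = -2. Step 2 — apply |x|_p = p^{-v_p(x)} = 13^{2} = 169.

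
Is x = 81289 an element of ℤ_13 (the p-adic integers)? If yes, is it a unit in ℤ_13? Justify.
x ∈ ℤ_13 but not a unit; v_13(x) = 3 > 0

ℤ_13 = {x ∈ ℚ_13 : v_13(x) ≥ 0} and ℤ_13^× = {x ∈ ℤ_13 : v_13(x) = 0}. Here v_13(81289) = v_13(num) − v_13(den) = 3; compare against these criteria.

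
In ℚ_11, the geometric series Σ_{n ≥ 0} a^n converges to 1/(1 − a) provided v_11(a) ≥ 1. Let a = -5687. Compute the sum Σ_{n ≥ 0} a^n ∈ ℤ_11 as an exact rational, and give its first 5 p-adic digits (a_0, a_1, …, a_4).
Σ a^n = 1/(1 − a) = 1/5688;  first 5 digits = (1, 0, 8, 6, 8)

v_11(a) = 2 ≥ 1, so the series converges in ℤ_11 to 1/(1 − a) = 1/(1 − (-5687)) = 1/5688. Expand this rational in ℤ_11: compute digits iteratively via d_i = x_i mod 11, x_{i+1} = (x_i − d_i)/11. The first 5 digits are (1, 0, 8, 6, 8).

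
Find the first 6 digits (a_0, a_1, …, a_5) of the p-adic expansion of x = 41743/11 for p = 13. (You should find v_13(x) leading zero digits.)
(a_0, …, a_5) = (0, 0, 0, 10, 10, 11)

v_13(41743/11) = 3, so a_0 = ... = a_2 = 0. Factor out: x = 13^3 · u with u = 19/11 a unit in ℤ_13. Expand u iteratively via a_{v+i} = u_i mod 13, u_{i+1} = (u_i − a_{v+i})/13:
  u_0 = 19/11;  a_3 = 10;  u_1 = (u_0 − 10)/13 = -7/11
  u_1 = -7/11;  a_4 = 10;  u_2 = (u_1 − 10)/13 = -9/11
  u_2 = -9/11;  a_5 = 11;  u_3 = (u_2 − 11)/13 = -10/11
Digits: (0, 0, 0, 10, 10, 11).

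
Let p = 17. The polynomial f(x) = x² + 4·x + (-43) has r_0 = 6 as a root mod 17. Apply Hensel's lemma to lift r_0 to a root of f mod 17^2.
r_1 = 23 (mod 289)

Hensel: r_{i+1} = r_i − f(r_i)·(f′(r_i))^{-1} mod 17^{i+2}, f′(x) = 2x + 4. Iterate:
  r_0 = 6 (mod 17)
  r_1 = 23 (mod 289)
Final: r = 23 satisfies f(r) ≡ 0 mod 17^2.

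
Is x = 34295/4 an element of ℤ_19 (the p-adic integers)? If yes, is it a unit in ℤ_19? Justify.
x ∈ ℤ_19 but not a unit; v_19(x) = 3 > 0

ℤ_19 = {x ∈ ℚ_19 : v_19(x) ≥ 0} and ℤ_19^× = {x ∈ ℤ_19 : v_19(x) = 0}. Here v_19(34295/4) = v_19(num) − v_19(den) = 3; compare against these criteria.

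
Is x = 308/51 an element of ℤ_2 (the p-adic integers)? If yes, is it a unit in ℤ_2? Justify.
x ∈ ℤ_2 but not a unit; v_2(x) = 2 > 0

ℤ_2 = {x ∈ ℚ_2 : v_2(x) ≥ 0} and ℤ_2^× = {x ∈ ℤ_2 : v_2(x) = 0}. Here v_2(308/51) = v_2(num) − v_2(den) = 2; compare against these criteria.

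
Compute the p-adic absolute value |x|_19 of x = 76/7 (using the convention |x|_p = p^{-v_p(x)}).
|76/7|_19 = 1/19

Step 1 — compute v_19(x) by factoring powers of 19 out of the numerator and denominator: v_19(76/7) = 1. Step 2 — apply |x|_p = p^{-v_p(x)} = 19^{-1} = 1/19.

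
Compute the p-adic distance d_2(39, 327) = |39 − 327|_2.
d_2(39, 327) = 1/32

Step 1 — x − y = 39 − 327 = -288. Step 2 — v_2(-288) = 5 (factor: -288 = −(2^5 · 9); the sign does not affect v_p). Step 3 — |x − y|_2 = 2^{-5} = 1/32.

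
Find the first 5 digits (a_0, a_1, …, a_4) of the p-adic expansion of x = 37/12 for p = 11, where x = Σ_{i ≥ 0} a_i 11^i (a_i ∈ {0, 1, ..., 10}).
(a_0, …, a_4) = (4, 10, 0, 10, 0)

v_11(37/12) = 0 (numerator and denominator both coprime to 11), so x ∈ ℤ_11^×. Compute digits iteratively via a_i = x_i mod 11, x_{i+1} = (x_i − a_i)/11, with x_0 = x:
  x_0 = 37/12;  a_0 = 4;  x_1 = (x_0 − 4)/11 = -1/12
  x_1 = -1/12;  a_1 = 10;  x_2 = (x_1 − 10)/11 = -11/12
  x_2 = -11/12;  a_2 = 0;  x_3 = (x_2 − 0)/11 = -1/12
  x_3 = -1/12;  a_3 = 10;  x_4 = (x_3 − 10)/11 = -11/12
  x_4 = -11/12;  a_4 = 0;  x_5 = (x_4 − 0)/11 = -1/12
Digits: (4, 10, 0, 10, 0).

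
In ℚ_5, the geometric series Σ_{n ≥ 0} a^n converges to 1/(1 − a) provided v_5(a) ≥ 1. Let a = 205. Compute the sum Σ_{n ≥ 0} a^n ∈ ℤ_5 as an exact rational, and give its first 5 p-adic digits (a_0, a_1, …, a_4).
Σ a^n = 1/(1 − a) = -1/204;  first 5 digits = (1, 1, 4, 3, 2)

v_5(a) = 1 ≥ 1, so the series converges in ℤ_5 to 1/(1 − a) = 1/(1 − 205) = -1/204. Expand this rational in ℤ_5: compute digits iteratively via d_i = x_i mod 5, x_{i+1} = (x_i − d_i)/5. The first 5 digits are (1, 1, 4, 3, 2).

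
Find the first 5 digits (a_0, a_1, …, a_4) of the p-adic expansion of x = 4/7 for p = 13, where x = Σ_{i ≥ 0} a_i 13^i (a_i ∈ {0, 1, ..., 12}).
(a_0, …, a_4) = (8, 5, 7, 5, 7)

v_13(4/7) = 0 (numerator and denominator both coprime to 13), so x ∈ ℤ_13^×. Compute digits iteratively via a_i = x_i mod 13, x_{i+1} = (x_i − a_i)/13, with x_0 = x:
  x_0 = 4/7;  a_0 = 8;  x_1 = (x_0 − 8)/13 = -4/7
  x_1 = -4/7;  a_1 = 5;  x_2 = (x_1 − 5)/13 = -3/7
  x_2 = -3/7;  a_2 = 7;  x_3 = (x_2 − 7)/13 = -4/7
  x_3 = -4/7;  a_3 = 5;  x_4 = (x_3 − 5)/13 = -3/7
  x_4 = -3/7;  a_4 = 7;  x_5 = (x_4 − 7)/13 = -4/7
Digits: (8, 5, 7, 5, 7).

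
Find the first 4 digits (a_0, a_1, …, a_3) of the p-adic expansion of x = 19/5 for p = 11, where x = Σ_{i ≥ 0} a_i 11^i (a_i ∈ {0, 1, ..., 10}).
(a_0, …, a_3) = (6, 2, 2, 2)

v_11(19/5) = 0 (numerator and denominator both coprime to 11), so x ∈ ℤ_11^×. Compute digits iteratively via a_i = x_i mod 11, x_{i+1} = (x_i − a_i)/11, with x_0 = x:
  x_0 = 19/5;  a_0 = 6;  x_1 = (x_0 − 6)/11 = -1/5
  x_1 = -1/5;  a_1 = 2;  x_2 = (x_1 − 2)/11 = -1/5
  x_2 = -1/5;  a_2 = 2;  x_3 = (x_2 − 2)/11 = -1/5
  x_3 = -1/5;  a_3 = 2;  x_4 = (x_3 − 2)/11 = -1/5
Digits: (6, 2, 2, 2).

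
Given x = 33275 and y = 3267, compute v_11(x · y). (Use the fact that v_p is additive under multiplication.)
v_11(108709425) = 5

v_p(x) = 3 (factor: 33275 = 11^3 · 25); v_p(y) = 2 (factor: 3267 = 11^2 · 27). Additivity: v_p(xy) = v_p(x) + v_p(y) = 3 + 2 = 5. (Direct check: xy = 108709425 = 11^5 · (675).)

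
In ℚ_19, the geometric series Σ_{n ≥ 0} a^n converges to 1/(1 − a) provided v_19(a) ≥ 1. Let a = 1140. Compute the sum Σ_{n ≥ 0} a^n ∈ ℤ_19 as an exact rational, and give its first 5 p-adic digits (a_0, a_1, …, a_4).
Σ a^n = 1/(1 − a) = -1/1139;  first 5 digits = (1, 3, 12, 7, 2)

v_19(a) = 1 ≥ 1, so the series converges in ℤ_19 to 1/(1 − a) = 1/(1 − 1140) = -1/1139. Expand this rational in ℤ_19: compute digits iteratively via d_i = x_i mod 19, x_{i+1} = (x_i − d_i)/19. The first 5 digits are (1, 3, 12, 7, 2).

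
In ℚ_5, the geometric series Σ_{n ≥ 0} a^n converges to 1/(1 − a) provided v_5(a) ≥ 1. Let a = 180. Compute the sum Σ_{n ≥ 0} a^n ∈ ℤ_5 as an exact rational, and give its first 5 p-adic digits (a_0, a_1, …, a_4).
Σ a^n = 1/(1 − a) = -1/179;  first 5 digits = (1, 1, 3, 1, 4)

v_5(a) = 1 ≥ 1, so the series converges in ℤ_5 to 1/(1 − a) = 1/(1 − 180) = -1/179. Expand this rational in ℤ_5: compute digits iteratively via d_i = x_i mod 5, x_{i+1} = (x_i − d_i)/5. The first 5 digits are (1, 1, 3, 1, 4).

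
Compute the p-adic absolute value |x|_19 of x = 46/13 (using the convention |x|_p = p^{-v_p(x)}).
|46/13|_19 = 1

Step 1 — compute v_19(x) by factoring powers of 19 out of the numerator and denominator: v_19(46/13) = 0. Step 2 — apply |x|_p = p^{-v_p(x)} = 19^{0} = 1.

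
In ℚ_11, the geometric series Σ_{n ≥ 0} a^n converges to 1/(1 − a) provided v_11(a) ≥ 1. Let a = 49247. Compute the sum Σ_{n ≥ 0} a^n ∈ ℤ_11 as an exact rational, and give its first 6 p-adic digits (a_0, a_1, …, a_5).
Σ a^n = 1/(1 − a) = -1/49246;  first 6 digits = (1, 0, 0, 4, 3, 0)

v_11(a) = 3 ≥ 1, so the series converges in ℤ_11 to 1/(1 − a) = 1/(1 − 49247) = -1/49246. Expand this rational in ℤ_11: compute digits iteratively via d_i = x_i mod 11, x_{i+1} = (x_i − d_i)/11. The first 6 digits are (1, 0, 0, 4, 3, 0).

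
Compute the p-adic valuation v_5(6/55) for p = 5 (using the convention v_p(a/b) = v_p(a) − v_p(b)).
v_5(6/55) = -1

Factor powers of 5 from the numerator and denominator of the reduced fraction: 6 = 5^0 · 6 and 55 = 5^1 · 11. Apply v_p(a/b) = v_p(a) − v_p(b): v_5(6/55) = 0 − 1 = -1.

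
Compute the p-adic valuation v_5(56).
v_5(56) = 0

v_5(n) is the largest exponent k such that 5^k divides n. Factor out: 56 = 5^0 · 56. (Sign doesn't affect v_p.) So v_5(56) = 0.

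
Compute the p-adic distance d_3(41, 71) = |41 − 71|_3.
d_3(41, 71) = 1/3

Step 1 — x − y = 41 − 71 = -30. Step 2 — v_3(-30) = 1 (factor: -30 = −(3^1 · 10); the sign does not affect v_p). Step 3 — |x − y|_3 = 3^{-1} = 1/3.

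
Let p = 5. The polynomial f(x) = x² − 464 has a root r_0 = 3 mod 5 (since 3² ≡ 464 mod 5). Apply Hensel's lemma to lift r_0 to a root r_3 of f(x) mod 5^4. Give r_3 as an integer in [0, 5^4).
r_3 = 33 (mod 625)

Hensel's recurrence: r_{i+1} = r_i − f(r_i)·(f′(r_i))^{-1} mod 5^{i+2}, with f′(x) = 2x. Iterate:
  r_0 = 3 (mod 5)
  r_1 = 8 (mod 25)
  r_2 = 33 (mod 125)
  r_3 = 33 (mod 625)
Final: r_3 = 33, and one checks f(r_3) ≡ 0 mod 5^4.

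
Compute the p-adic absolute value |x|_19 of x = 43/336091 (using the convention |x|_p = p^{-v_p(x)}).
|43/336091|_19 = 6859

Step 1 — compute v_19(x) by factoring powers of 19 out of the numerator and denominator: v_19(43/336091) = -3. Step 2 — apply |x|_p = p^{-v_p(x)} = 19^{3} = 6859.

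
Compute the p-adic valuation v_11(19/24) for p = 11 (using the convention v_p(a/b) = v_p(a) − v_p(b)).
v_11(19/24) = 0

Factor powers of 11 from the numerator and denominator of the reduced fraction: 19 = 11^0 · 19 and 24 = 11^0 · 24. Apply v_p(a/b) = v_p(a) − v_p(b): v_11(19/24) = 0 − 0 = 0.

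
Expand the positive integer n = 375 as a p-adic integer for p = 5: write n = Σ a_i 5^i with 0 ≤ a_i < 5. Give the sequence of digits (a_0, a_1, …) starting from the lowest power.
(a_0, a_1, …) = (0, 0, 0, 3)

Repeated division by 5 gives the digits low-to-high: 375 = 3·5^3. Digit sequence: (0, 0, 0, 3).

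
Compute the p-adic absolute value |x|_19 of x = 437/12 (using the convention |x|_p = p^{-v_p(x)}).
|437/12|_19 = 1/19

Step 1 — compute v_19(x) by factoring powers of 19 out of the numerator and denominator: v_19(437/12) = 1. Step 2 — apply |x|_p = p^{-v_p(x)} = 19^{-1} = 1/19.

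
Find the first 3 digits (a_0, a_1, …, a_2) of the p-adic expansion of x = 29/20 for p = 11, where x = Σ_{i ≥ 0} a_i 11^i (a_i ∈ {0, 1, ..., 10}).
(a_0, …, a_2) = (2, 6, 0)

v_11(29/20) = 0 (numerator and denominator both coprime to 11), so x ∈ ℤ_11^×. Compute digits iteratively via a_i = x_i mod 11, x_{i+1} = (x_i − a_i)/11, with x_0 = x:
  x_0 = 29/20;  a_0 = 2;  x_1 = (x_0 − 2)/11 = -1/20
  x_1 = -1/20;  a_1 = 6;  x_2 = (x_1 − 6)/11 = -11/20
  x_2 = -11/20;  a_2 = 0;  x_3 = (x_2 − 0)/11 = -1/20
Digits: (2, 6, 0).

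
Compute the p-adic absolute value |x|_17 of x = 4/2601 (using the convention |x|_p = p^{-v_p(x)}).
|4/2601|_17 = 289

Step 1 — compute v_17(x) by factoring powers of 17 out of the numerator and denominator: v_17(4/2601) = -2. Step 2 — apply |x|_p = p^{-v_p(x)} = 17^{2} = 289.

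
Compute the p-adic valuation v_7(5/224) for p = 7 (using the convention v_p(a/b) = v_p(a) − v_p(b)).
v_7(5/224) = -1

Factor powers of 7 from the numerator and denominator of the reduced fraction: 5 = 7^0 · 5 and 224 = 7^1 · 32. Apply v_p(a/b) = v_p(a) − v_p(b): v_7(5/224) = 0 − 1 = -1.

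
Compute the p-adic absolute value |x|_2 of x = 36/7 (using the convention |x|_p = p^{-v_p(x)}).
|36/7|_2 = 1/4

Step 1 — compute v_2(x) by factoring powers of 2 out of the numerator and denominator: v_2(36/7) = 2. Step 2 — apply |x|_p = p^{-v_p(x)} = 2^{-2} = 1/4.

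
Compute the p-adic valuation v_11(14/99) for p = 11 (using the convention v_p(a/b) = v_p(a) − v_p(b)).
v_11(14/99) = -1

Factor powers of 11 from the numerator and denominator of the reduced fraction: 14 = 11^0 · 14 and 99 = 11^1 · 9. Apply v_p(a/b) = v_p(a) − v_p(b): v_11(14/99) = 0 − 1 = -1.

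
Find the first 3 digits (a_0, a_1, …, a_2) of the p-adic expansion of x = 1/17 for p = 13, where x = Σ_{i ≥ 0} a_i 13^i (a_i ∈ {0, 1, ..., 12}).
(a_0, …, a_2) = (10, 0, 3)

v_13(1/17) = 0 (numerator and denominator both coprime to 13), so x ∈ ℤ_13^×. Compute digits iteratively via a_i = x_i mod 13, x_{i+1} = (x_i − a_i)/13, with x_0 = x:
  x_0 = 1/17;  a_0 = 10;  x_1 = (x_0 − 10)/13 = -13/17
  x_1 = -13/17;  a_1 = 0;  x_2 = (x_1 − 0)/13 = -1/17
  x_2 = -1/17;  a_2 = 3;  x_3 = (x_2 − 3)/13 = -4/17
Digits: (10, 0, 3).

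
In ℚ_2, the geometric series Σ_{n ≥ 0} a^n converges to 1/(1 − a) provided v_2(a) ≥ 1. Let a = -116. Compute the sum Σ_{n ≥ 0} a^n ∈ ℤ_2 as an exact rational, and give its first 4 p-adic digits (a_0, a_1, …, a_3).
Σ a^n = 1/(1 − a) = 1/117;  first 4 digits = (1, 0, 1, 1)

v_2(a) = 2 ≥ 1, so the series converges in ℤ_2 to 1/(1 − a) = 1/(1 − (-116)) = 1/117. Expand this rational in ℤ_2: compute digits iteratively via d_i = x_i mod 2, x_{i+1} = (x_i − d_i)/2. The first 4 digits are (1, 0, 1, 1).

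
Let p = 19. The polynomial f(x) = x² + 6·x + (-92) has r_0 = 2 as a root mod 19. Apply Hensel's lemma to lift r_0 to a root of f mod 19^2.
r_1 = 154 (mod 361)

Hensel: r_{i+1} = r_i − f(r_i)·(f′(r_i))^{-1} mod 19^{i+2}, f′(x) = 2x + 6. Iterate:
  r_0 = 2 (mod 19)
  r_1 = 154 (mod 361)
Final: r = 154 satisfies f(r) ≡ 0 mod 19^2.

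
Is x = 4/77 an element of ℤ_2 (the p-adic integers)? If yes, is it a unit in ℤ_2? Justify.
x ∈ ℤ_2 but not a unit; v_2(x) = 2 > 0

ℤ_2 = {x ∈ ℚ_2 : v_2(x) ≥ 0} and ℤ_2^× = {x ∈ ℤ_2 : v_2(x) = 0}. Here v_2(4/77) = v_2(num) − v_2(den) = 2; compare against these criteria.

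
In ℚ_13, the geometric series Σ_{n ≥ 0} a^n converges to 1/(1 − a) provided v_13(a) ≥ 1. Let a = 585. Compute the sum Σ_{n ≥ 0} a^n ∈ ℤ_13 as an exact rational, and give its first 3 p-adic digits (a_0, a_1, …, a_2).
Σ a^n = 1/(1 − a) = -1/584;  first 3 digits = (1, 6, 0)

v_13(a) = 1 ≥ 1, so the series converges in ℤ_13 to 1/(1 − a) = 1/(1 − 585) = -1/584. Expand this rational in ℤ_13: compute digits iteratively via d_i = x_i mod 13, x_{i+1} = (x_i − d_i)/13. The first 3 digits are (1, 6, 0).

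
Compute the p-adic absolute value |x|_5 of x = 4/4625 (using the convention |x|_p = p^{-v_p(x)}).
|4/4625|_5 = 125

Step 1 — compute v_5(x) by factoring powers of 5 out of the numerator and denominator: v_5(4/4625) = -3. Step 2 — apply |x|_p = p^{-v_p(x)} = 5^{3} = 125.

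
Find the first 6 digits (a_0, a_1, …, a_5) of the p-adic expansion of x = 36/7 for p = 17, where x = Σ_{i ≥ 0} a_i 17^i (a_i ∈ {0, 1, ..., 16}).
(a_0, …, a_5) = (10, 7, 2, 12, 9, 14)

v_17(36/7) = 0 (numerator and denominator both coprime to 17), so x ∈ ℤ_17^×. Compute digits iteratively via a_i = x_i mod 17, x_{i+1} = (x_i − a_i)/17, with x_0 = x:
  x_0 = 36/7;  a_0 = 10;  x_1 = (x_0 − 10)/17 = -2/7
  x_1 = -2/7;  a_1 = 7;  x_2 = (x_1 − 7)/17 = -3/7
  x_2 = -3/7;  a_2 = 2;  x_3 = (x_2 − 2)/17 = -1/7
  x_3 = -1/7;  a_3 = 12;  x_4 = (x_3 − 12)/17 = -5/7
  x_4 = -5/7;  a_4 = 9;  x_5 = (x_4 − 9)/17 = -4/7
  x_5 = -4/7;  a_5 = 14;  x_6 = (x_5 − 14)/17 = -6/7
Digits: (10, 7, 2, 12, 9, 14).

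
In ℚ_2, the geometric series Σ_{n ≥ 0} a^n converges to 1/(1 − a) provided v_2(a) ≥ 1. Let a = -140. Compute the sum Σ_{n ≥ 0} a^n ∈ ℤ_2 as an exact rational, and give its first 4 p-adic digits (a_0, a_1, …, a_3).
Σ a^n = 1/(1 − a) = 1/141;  first 4 digits = (1, 0, 1, 0)

v_2(a) = 2 ≥ 1, so the series converges in ℤ_2 to 1/(1 − a) = 1/(1 − (-140)) = 1/141. Expand this rational in ℤ_2: compute digits iteratively via d_i = x_i mod 2, x_{i+1} = (x_i − d_i)/2. The first 4 digits are (1, 0, 1, 0).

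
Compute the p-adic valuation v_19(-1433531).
v_19(-1433531) = 4

v_19(n) is the largest exponent k such that 19^k divides n. Factor out: -1433531 = -19^4 · 11. (Sign doesn't affect v_p.) So v_19(-1433531) = 4.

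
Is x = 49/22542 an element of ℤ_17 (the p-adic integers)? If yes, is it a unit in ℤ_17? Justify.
x ∉ ℤ_17 (v_17(x) = -2 < 0)

ℤ_17 = {x ∈ ℚ_17 : v_17(x) ≥ 0} and ℤ_17^× = {x ∈ ℤ_17 : v_17(x) = 0}. Here v_17(49/22542) = v_17(num) − v_17(den) = -2; compare against these criteria.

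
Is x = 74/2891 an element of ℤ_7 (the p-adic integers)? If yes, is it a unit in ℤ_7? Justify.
x ∉ ℤ_7 (v_7(x) = -2 < 0)

ℤ_7 = {x ∈ ℚ_7 : v_7(x) ≥ 0} and ℤ_7^× = {x ∈ ℤ_7 : v_7(x) = 0}. Here v_7(74/2891) = v_7(num) − v_7(den) = -2; compare against these criteria.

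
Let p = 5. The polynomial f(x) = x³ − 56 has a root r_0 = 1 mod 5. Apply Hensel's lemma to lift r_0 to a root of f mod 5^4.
r_3 = 586 (mod 625)

Hensel: r_{i+1} = r_i − f(r_i)/f′(r_i) mod 5^{i+2}, where f′(x) = 3x². Iterate:
  r_0 = 1 (mod 5)
  r_1 = 11 (mod 25)
  r_2 = 86 (mod 125)
  r_3 = 586 (mod 625)
Final: r = 586 with f(r) ≡ 0 mod 5^4.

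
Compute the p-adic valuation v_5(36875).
v_5(36875) = 4

v_5(n) is the largest exponent k such that 5^k divides n. Factor out: 36875 = 5^4 · 59. (Sign doesn't affect v_p.) So v_5(36875) = 4.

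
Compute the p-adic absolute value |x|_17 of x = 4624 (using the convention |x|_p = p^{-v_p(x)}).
|4624|_17 = 1/289

Step 1 — compute v_17(x) by factoring powers of 17 out of the numerator and denominator: v_17(4624) = 2. Step 2 — apply |x|_p = p^{-v_p(x)} = 17^{-2} = 1/289.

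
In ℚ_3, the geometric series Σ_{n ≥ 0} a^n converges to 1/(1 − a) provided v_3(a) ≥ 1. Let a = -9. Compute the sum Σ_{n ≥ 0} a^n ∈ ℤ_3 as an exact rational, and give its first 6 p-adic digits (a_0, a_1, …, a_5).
Σ a^n = 1/(1 − a) = 1/10;  first 6 digits = (1, 0, 2, 2, 0, 0)

v_3(a) = 2 ≥ 1, so the series converges in ℤ_3 to 1/(1 − a) = 1/(1 − (-9)) = 1/10. Expand this rational in ℤ_3: compute digits iteratively via d_i = x_i mod 3, x_{i+1} = (x_i − d_i)/3. The first 6 digits are (1, 0, 2, 2, 0, 0).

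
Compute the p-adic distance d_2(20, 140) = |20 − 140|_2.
d_2(20, 140) = 1/8

Step 1 — x − y = 20 − 140 = -120. Step 2 — v_2(-120) = 3 (factor: -120 = −(2^3 · 15); the sign does not affect v_p). Step 3 — |x − y|_2 = 2^{-3} = 1/8.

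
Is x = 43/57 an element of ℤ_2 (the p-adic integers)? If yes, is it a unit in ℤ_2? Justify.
x ∈ ℤ_2^× (unit); v_2(x) = 0

ℤ_2 = {x ∈ ℚ_2 : v_2(x) ≥ 0} and ℤ_2^× = {x ∈ ℤ_2 : v_2(x) = 0}. Here v_2(43/57) = v_2(num) − v_2(den) = 0; compare against these criteria.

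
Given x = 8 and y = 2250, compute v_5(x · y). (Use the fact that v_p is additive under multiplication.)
v_5(18000) = 3

v_p(x) = 0 (factor: 8 = 5^0 · 8); v_p(y) = 3 (factor: 2250 = 5^3 · 18). Additivity: v_p(xy) = v_p(x) + v_p(y) = 0 + 3 = 3. (Direct check: xy = 18000 = 5^3 · (144).)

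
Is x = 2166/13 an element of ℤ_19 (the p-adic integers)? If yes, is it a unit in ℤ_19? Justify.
x ∈ ℤ_19 but not a unit; v_19(x) = 2 > 0

ℤ_19 = {x ∈ ℚ_19 : v_19(x) ≥ 0} and ℤ_19^× = {x ∈ ℤ_19 : v_19(x) = 0}. Here v_19(2166/13) = v_19(num) − v_19(den) = 2; compare against these criteria.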